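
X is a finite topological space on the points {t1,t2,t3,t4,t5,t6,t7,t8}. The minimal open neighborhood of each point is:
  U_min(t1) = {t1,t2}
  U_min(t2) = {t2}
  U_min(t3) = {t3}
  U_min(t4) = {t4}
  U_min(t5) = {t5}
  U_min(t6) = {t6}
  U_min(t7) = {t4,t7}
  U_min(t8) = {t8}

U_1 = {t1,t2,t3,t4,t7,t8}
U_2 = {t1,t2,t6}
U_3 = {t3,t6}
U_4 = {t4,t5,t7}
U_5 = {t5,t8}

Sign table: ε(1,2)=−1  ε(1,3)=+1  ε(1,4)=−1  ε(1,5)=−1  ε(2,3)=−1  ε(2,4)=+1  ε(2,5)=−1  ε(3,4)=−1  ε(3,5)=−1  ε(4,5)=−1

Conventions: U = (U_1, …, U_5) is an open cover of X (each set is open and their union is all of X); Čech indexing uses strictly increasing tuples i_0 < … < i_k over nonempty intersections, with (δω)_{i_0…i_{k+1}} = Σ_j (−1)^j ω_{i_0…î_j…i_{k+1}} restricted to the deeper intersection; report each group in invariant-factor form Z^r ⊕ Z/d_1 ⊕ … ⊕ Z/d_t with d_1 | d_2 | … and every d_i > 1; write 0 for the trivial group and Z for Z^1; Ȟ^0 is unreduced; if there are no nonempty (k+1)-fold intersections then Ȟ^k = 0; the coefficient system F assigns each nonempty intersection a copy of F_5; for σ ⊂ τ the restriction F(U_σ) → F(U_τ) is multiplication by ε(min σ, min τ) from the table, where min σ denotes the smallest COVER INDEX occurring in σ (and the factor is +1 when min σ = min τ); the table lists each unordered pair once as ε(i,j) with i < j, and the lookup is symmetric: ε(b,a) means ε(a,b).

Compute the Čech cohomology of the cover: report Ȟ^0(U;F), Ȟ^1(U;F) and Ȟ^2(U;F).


Ȟ^0 = 0, Ȟ^1 = Z/5, Ȟ^2 = 0

nonempty intersections:
  U12={t1,t2} U13={t3} U14={t4,t7} U15={t8} U23={t6} U45={t5}
C dims 5,6; δ0: rk_F5 5
Ȟ^0: (5−5)−0=0 ⇒ 0
Ȟ^1: (6−0)−5=1 ⇒ Z/5
Ȟ^2: (0−0)−0=0 ⇒ 0


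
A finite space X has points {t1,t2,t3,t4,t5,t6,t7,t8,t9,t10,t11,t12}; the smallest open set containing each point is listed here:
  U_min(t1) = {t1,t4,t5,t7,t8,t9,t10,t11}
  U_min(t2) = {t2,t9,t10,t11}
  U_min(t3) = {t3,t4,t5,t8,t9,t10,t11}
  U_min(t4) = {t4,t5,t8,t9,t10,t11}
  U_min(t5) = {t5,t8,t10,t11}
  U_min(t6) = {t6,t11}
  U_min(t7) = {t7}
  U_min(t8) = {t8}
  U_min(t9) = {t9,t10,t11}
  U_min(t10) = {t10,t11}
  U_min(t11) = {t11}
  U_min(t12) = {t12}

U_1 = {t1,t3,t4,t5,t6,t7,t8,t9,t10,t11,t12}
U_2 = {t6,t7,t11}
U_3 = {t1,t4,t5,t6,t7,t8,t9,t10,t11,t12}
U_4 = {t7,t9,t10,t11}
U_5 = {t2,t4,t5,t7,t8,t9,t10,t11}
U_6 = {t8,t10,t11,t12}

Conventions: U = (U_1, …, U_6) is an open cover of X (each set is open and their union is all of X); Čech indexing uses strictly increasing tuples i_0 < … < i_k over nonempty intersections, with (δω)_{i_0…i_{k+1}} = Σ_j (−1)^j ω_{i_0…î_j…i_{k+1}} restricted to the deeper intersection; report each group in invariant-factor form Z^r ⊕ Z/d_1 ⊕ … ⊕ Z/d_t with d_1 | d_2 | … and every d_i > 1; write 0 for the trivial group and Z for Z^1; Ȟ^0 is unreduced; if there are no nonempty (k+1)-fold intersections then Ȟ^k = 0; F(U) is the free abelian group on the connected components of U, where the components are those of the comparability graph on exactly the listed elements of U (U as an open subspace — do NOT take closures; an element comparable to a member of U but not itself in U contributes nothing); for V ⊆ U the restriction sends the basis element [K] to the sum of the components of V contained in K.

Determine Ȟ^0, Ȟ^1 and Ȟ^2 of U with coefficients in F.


nerve simplices:
  U12={t6,t7,t11} U13={t1,t4,t5,t6,t7,t8,t9,t10,t11,t12} U14={t7,t9,t10,t11} U15={t4,t5,t7,t8,t9,t10,t11} U16={t8,t10,t11,t12} U23={t6,t7,t11} U24={t7,t11} U25={t7,t11} U26={t11} U34={t7,t9,t10,t11} U35={t4,t5,t7,t8,t9,t10,t11} U36={t8,t10,t11,t12} U45={t7,t9,t10,t11} U46={t10,t11} U56={t8,t10,t11}
  U123={t6,t7,t11} U124={t7,t11} U125={t7,t11} U126={t11} U134={t7,t9,t10,t11} U135={t4,t5,t7,t8,t9,t10,t11} U136={t8,t10,t11,t12} U145={t7,t9,t10,t11} U146={t10,t11} U156={t8,t10,t11} U234={t7,t11} U235={t7,t11} U236={t11} U245={t7,t11} U246={t11} U256={t11} U345={t7,t9,t10,t11} U346={t10,t11} U356={t8,t10,t11} U456={t10,t11}
  U1234={t7,t11} U1235={t7,t11} U1236={t11} U1245={t7,t11} U1246={t11} U1256={t11} U1345={t7,t9,t10,t11} U1346={t10,t11} U1356={t8,t10,t11} U1456={t10,t11} U2345={t7,t11} U2346={t11} U2356={t11} U2456={t11} U3456={t10,t11}
  U12345={t7,t11} U12346={t11} U12356={t11} U12456={t11} U13456={t10,t11} U23456={t11}
  U123456={t11}
components per intersection:
  U1: {t1,t3,t4,t5,t6,t7,t8,t9,t10,t11} {t12}
  U2: {t6,t11} {t7}
  U3: {t1,t4,t5,t6,t7,t8,t9,t10,t11} {t12}
  U4: {t7} {t9,t10,t11}
  U5: {t2,t4,t5,t8,t9,t10,t11} {t7}
  U6: {t8} {t10,t11} {t12}
  U12: {t6,t11} {t7}
  U13: {t1,t4,t5,t6,t7,t8,t9,t10,t11} {t12}
  U14: {t7} {t9,t10,t11}
  U15: {t4,t5,t8,t9,t10,t11} {t7}
  U16: {t8} {t10,t11} {t12}
  U23: {t6,t11} {t7}
  U24: {t7} {t11}
  U25: {t7} {t11}
  U26: {t11}
  U34: {t7} {t9,t10,t11}
  U35: {t4,t5,t8,t9,t10,t11} {t7}
  U36: {t8} {t10,t11} {t12}
  U45: {t7} {t9,t10,t11}
  U46: {t10,t11}
  U56: {t8} {t10,t11}
  U123: {t6,t11} {t7}
  U124: {t7} {t11}
  U125: {t7} {t11}
  U126: {t11}
  U134: {t7} {t9,t10,t11}
  U135: {t4,t5,t8,t9,t10,t11} {t7}
  U136: {t8} {t10,t11} {t12}
  U145: {t7} {t9,t10,t11}
  U146: {t10,t11}
  U156: {t8} {t10,t11}
  U234: {t7} {t11}
  U235: {t7} {t11}
  U236: {t11}
  U245: {t7} {t11}
  U246: {t11}
  U256: {t11}
  U345: {t7} {t9,t10,t11}
  U346: {t10,t11}
  U356: {t8} {t10,t11}
  U456: {t10,t11}
  U1234: {t7} {t11}
  U1235: {t7} {t11}
  U1236: {t11}
  U1245: {t7} {t11}
  U1246: {t11}
  U1256: {t11}
  U1345: {t7} {t9,t10,t11}
  U1346: {t10,t11}
  U1356: {t8} {t10,t11}
  U1456: {t10,t11}
  U2345: {t7} {t11}
  U2346: {t11}
  U2356: {t11}
  U2456: {t11}
  U3456: {t10,t11}
  U12345: {t7} {t11}
  U12346: {t11}
  U12356: {t11}
  U12456: {t11}
  U13456: {t10,t11}
  U23456: {t11}
  U123456: {t11}
C dims 13,30,34,21; δ0: rk 11, SNF 1^11; δ1: rk 19, SNF 1^19; δ2: rk 15, SNF 1^15
degree 0: 13−11−0 = 2 → Ȟ^0 ≅ Z^2
degree 1: 30−19−11 = 0 → Ȟ^1 ≅ 0
degree 2: 34−15−19 = 0 → Ȟ^2 ≅ 0

Ȟ^0(U;F) ≅ Z^2; Ȟ^1(U;F) ≅ 0; Ȟ^2(U;F) ≅ 0


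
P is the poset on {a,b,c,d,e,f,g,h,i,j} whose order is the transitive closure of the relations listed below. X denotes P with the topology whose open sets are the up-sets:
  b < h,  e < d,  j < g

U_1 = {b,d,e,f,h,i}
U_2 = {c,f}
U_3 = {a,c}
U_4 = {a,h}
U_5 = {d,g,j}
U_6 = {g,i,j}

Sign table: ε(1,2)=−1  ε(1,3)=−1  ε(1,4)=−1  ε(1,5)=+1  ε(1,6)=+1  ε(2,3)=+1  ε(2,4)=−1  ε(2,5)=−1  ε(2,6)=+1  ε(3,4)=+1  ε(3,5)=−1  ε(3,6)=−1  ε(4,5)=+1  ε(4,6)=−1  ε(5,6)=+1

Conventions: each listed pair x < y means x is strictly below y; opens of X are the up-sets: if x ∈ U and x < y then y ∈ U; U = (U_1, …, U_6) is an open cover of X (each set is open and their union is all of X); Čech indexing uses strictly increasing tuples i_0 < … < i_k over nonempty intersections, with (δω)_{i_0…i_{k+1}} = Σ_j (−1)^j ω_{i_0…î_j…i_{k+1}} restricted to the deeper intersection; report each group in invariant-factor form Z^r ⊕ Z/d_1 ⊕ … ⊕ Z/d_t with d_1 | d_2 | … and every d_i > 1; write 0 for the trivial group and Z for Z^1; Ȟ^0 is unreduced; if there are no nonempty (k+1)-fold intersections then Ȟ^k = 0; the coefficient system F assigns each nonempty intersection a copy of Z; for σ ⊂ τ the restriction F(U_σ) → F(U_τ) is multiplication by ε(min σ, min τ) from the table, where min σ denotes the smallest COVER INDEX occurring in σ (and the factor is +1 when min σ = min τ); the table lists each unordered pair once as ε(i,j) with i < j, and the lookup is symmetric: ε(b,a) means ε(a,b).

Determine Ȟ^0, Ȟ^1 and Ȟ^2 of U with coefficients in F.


Ȟ^0 = Z, Ȟ^1 = Z^2 and Ȟ^2 = 0

intersection data:
  U12={f} U14={h} U15={d} U16={i} U23={c} U34={a} U56={g,j}
C dims 6,7; δ0: rk 5, SNF 1^5
Ȟ^0 = (6 − 5) − 0 = 1, so Ȟ^0 ≅ Z
Ȟ^1 = (7 − 0) − 5 = 2, so Ȟ^1 ≅ Z^2
Ȟ^2 = (0 − 0) − 0 = 0, so Ȟ^2 ≅ 0


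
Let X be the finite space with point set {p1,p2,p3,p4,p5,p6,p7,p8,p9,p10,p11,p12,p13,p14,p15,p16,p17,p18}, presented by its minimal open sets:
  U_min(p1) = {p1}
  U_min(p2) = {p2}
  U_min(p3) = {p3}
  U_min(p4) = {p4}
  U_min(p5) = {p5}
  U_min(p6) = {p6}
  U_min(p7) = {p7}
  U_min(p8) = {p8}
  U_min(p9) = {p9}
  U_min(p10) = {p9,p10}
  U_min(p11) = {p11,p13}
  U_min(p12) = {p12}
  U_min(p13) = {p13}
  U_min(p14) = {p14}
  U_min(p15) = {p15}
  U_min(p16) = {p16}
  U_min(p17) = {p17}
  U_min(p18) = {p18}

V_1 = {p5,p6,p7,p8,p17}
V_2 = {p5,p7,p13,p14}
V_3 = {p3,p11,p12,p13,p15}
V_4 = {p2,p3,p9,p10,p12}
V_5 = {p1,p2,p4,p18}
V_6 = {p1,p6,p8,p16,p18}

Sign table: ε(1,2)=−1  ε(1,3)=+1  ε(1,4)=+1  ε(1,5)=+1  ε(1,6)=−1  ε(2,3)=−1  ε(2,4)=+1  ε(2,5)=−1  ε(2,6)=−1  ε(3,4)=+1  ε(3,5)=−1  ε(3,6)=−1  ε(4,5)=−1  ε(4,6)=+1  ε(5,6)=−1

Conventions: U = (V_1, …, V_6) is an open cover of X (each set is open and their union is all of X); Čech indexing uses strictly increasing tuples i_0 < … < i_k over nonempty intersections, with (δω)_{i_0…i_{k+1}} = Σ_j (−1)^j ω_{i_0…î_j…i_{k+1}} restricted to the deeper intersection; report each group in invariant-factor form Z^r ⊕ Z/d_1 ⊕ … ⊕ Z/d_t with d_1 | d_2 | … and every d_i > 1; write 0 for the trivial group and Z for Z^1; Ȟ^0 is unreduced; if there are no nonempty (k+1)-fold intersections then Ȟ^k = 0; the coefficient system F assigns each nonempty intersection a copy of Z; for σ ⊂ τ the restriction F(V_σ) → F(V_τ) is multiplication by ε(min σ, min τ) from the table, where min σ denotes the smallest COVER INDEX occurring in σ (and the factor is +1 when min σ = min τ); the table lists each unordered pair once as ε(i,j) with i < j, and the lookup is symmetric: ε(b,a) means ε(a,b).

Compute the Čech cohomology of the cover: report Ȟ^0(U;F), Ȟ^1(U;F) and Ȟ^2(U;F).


Ȟ^0 ≅ 0, Ȟ^1 ≅ Z/2 and Ȟ^2 ≅ 0

nerve of the cover:
  V12={p5,p7} V16={p6,p8} V23={p13} V34={p3,p12} V45={p2} V56={p1,p18}
C dims 6,6; δ0: rk 6, SNF 1^5·2
Ȟ^0 = (6 − 6) − 0 = 0, so Ȟ^0 ≅ 0
Ȟ^1 = (6 − 0) − 6 = 0 plus torsion [2], so Ȟ^1 ≅ Z/2
Ȟ^2 = (0 − 0) − 0 = 0, so Ȟ^2 ≅ 0


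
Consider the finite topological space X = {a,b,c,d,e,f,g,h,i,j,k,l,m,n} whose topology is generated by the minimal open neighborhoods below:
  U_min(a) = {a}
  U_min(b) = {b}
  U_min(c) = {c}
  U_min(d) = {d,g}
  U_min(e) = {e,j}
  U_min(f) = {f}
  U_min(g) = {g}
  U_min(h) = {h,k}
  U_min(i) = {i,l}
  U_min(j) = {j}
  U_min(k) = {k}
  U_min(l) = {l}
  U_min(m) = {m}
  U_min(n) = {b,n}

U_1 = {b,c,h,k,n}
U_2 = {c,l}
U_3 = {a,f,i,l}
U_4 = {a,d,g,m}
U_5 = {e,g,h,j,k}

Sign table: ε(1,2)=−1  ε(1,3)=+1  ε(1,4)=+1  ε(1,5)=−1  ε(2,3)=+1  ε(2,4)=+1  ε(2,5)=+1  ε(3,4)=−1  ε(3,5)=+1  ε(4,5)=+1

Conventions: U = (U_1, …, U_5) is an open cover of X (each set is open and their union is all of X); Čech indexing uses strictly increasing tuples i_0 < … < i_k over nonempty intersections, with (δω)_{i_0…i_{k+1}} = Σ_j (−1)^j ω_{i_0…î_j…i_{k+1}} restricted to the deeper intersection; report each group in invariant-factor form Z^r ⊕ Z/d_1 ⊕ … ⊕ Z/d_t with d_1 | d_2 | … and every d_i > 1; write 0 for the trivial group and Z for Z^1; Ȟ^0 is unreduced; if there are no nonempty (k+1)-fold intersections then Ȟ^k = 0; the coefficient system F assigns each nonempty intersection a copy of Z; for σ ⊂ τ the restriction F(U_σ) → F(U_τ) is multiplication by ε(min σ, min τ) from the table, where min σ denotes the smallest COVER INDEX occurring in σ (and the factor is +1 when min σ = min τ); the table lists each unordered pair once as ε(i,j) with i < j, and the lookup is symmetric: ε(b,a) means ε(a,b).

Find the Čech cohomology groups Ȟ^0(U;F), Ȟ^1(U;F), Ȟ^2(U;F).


Ȟ^0(U;F) ≅ 0, Ȟ^1(U;F) ≅ Z/2 and Ȟ^2(U;F) ≅ 0

nonempty intersections:
  U12={c} U15={h,k} U23={l} U34={a} U45={g}
C dims 5,5; δ0: rk 5, SNF 1^4·2
Ȟ^0: (5−5)−0=0 ⇒ 0
Ȟ^1: (5−0)−5=0 plus torsion [2] ⇒ Z/2
Ȟ^2: (0−0)−0=0 ⇒ 0


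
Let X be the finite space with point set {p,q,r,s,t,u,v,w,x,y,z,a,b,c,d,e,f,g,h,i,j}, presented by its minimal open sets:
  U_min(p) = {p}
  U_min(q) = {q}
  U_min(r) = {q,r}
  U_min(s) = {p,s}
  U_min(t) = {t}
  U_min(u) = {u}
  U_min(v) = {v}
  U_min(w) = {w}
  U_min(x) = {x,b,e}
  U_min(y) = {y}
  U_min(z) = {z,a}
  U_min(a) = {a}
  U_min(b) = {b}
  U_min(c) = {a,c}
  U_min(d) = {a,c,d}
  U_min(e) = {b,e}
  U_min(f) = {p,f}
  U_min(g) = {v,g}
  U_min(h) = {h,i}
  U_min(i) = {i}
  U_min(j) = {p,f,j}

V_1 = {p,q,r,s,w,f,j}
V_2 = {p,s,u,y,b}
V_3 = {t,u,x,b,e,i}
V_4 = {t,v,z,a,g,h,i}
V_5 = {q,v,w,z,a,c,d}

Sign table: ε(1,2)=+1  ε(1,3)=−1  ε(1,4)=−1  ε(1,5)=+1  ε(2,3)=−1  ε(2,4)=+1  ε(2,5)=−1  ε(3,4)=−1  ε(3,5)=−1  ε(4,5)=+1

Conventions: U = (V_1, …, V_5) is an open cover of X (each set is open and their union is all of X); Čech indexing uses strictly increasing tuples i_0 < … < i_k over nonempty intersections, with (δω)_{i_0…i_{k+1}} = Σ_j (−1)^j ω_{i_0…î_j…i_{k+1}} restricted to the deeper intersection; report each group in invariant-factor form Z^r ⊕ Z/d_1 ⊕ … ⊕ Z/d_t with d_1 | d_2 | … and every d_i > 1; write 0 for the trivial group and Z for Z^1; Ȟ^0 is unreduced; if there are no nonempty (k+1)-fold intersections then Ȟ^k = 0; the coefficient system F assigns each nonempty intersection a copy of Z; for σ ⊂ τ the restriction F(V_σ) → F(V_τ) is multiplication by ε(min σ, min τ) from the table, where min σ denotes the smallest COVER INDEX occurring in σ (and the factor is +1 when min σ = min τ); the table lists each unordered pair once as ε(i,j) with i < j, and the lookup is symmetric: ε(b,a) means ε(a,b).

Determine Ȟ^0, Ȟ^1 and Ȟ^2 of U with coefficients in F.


Ȟ^0 = Z,  Ȟ^1 = Z,  Ȟ^2 = 0

nonempty intersections:
  V12={p,s} V15={q,w} V23={u,b} V34={t,i} V45={v,z,a}
C dims 5,5; δ0: rk 4, SNF 1^4
Ȟ^0: (5−4)−0=1 ⇒ Z
Ȟ^1: (5−0)−4=1 ⇒ Z
Ȟ^2: (0−0)−0=0 ⇒ 0


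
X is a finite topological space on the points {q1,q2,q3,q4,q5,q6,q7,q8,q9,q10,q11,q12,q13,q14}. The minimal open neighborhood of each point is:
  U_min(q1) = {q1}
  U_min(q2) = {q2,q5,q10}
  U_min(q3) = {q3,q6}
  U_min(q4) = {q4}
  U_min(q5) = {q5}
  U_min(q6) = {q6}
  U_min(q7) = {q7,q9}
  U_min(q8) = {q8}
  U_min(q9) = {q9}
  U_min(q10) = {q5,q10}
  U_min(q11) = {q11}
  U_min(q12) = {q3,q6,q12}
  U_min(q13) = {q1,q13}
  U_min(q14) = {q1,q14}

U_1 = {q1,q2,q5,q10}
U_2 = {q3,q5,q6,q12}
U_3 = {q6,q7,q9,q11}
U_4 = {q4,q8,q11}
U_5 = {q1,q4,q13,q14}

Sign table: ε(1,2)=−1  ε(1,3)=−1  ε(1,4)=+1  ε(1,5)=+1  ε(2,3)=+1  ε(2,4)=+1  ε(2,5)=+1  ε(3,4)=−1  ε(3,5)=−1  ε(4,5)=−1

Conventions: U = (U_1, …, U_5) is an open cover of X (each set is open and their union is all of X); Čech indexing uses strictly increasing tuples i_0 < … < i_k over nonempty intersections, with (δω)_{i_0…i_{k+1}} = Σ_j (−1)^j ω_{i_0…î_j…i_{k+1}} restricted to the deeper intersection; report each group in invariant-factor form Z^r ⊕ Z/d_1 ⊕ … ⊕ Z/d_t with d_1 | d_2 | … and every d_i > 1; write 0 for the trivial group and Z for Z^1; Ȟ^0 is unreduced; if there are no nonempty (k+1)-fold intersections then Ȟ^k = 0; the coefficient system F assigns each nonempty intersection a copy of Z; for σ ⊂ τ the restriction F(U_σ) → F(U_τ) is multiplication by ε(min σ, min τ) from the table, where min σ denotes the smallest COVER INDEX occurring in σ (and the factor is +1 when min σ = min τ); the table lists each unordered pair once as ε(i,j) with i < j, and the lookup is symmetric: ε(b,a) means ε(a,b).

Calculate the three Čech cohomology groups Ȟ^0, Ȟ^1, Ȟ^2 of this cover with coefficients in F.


Ȟ^0 = 0, Ȟ^1 = Z/2, Ȟ^2 = 0

nonempty overlaps:
  U12={q5} U15={q1} U23={q6} U34={q11} U45={q4}
C dims 5,5; δ0: rk 5, SNF 1^4·2
degree 0: 5−5−0 = 0 → Ȟ^0 ≅ 0
degree 1: 5−0−5 = 0 plus torsion [2] → Ȟ^1 ≅ Z/2
degree 2: 0−0−0 = 0 → Ȟ^2 ≅ 0


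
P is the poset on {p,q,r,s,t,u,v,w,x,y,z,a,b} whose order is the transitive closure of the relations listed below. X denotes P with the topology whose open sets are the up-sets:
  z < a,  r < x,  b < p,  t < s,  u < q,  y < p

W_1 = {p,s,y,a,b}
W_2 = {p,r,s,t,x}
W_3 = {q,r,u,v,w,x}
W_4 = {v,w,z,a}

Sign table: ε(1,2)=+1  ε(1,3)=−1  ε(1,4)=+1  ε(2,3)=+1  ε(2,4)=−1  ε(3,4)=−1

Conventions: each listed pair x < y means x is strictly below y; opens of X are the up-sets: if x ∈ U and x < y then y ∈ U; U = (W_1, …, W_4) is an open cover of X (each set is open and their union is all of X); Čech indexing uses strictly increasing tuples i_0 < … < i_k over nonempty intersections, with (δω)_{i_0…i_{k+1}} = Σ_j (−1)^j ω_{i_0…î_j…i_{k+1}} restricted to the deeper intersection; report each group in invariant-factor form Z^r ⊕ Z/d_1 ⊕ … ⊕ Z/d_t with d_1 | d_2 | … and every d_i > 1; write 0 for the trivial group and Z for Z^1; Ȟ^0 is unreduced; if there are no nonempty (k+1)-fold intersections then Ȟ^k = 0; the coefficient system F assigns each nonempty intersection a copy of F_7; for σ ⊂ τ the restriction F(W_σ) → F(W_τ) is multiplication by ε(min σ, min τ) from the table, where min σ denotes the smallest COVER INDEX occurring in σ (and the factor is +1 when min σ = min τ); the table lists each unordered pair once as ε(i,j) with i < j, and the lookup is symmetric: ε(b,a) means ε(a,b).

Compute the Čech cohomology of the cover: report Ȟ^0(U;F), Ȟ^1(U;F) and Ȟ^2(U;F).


nonempty overlaps:
  W12={p,s} W14={a} W23={r,x} W34={v,w}
C dims 4,4; δ0: rk_F7 4
degree 0: 4−4−0 = 0 → Ȟ^0 ≅ 0
degree 1: 4−0−4 = 0 → Ȟ^1 ≅ 0
degree 2: 0−0−0 = 0 → Ȟ^2 ≅ 0

Ȟ^0(U;F) ≅ 0; Ȟ^1(U;F) ≅ 0; Ȟ^2(U;F) ≅ 0


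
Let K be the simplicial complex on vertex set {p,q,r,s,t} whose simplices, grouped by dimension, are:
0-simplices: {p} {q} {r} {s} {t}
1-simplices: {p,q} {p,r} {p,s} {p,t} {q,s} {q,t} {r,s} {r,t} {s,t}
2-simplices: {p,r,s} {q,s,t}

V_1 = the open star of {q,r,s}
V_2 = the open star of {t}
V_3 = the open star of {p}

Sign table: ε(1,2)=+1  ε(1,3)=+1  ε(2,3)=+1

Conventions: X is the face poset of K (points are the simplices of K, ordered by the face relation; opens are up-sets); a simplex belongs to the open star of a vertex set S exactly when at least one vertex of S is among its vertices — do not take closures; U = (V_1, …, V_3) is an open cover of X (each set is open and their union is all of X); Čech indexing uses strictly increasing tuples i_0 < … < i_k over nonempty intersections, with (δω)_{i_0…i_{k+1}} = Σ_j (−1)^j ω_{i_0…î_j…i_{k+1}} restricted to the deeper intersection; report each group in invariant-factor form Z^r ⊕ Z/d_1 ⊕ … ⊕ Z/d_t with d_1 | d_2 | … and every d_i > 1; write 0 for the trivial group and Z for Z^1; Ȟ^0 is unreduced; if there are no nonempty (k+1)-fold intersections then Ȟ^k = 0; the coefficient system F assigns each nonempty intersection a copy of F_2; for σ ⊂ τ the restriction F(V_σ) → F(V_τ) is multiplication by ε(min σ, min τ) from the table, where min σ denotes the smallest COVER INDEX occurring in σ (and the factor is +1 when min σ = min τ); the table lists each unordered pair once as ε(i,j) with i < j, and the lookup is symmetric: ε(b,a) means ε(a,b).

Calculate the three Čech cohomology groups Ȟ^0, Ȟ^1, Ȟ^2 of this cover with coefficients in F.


nonempty intersections:
  V1={{q},{r},{s},{p,q},{p,r},{p,s},{q,s},{q,t},{r,s},{r,t},{s,t},{p,r,s},{q,s,t}} V2={{t},{p,t},{q,t},{r,t},{s,t},{q,s,t}} V3={{p},{p,q},{p,r},{p,s},{p,t},{p,r,s}}
  V12={{q,t},{r,t},{s,t},{q,s,t}} V13={{p,q},{p,r},{p,s},{p,r,s}} V23={{p,t}}
C dims 3,3; δ0: rk_F2 2
Ȟ^0: (3−2)−0=1 ⇒ Z/2
Ȟ^1: (3−0)−2=1 ⇒ Z/2
Ȟ^2: (0−0)−0=0 ⇒ 0

Ȟ^0 ≅ Z/2, Ȟ^1 ≅ Z/2 and Ȟ^2 ≅ 0


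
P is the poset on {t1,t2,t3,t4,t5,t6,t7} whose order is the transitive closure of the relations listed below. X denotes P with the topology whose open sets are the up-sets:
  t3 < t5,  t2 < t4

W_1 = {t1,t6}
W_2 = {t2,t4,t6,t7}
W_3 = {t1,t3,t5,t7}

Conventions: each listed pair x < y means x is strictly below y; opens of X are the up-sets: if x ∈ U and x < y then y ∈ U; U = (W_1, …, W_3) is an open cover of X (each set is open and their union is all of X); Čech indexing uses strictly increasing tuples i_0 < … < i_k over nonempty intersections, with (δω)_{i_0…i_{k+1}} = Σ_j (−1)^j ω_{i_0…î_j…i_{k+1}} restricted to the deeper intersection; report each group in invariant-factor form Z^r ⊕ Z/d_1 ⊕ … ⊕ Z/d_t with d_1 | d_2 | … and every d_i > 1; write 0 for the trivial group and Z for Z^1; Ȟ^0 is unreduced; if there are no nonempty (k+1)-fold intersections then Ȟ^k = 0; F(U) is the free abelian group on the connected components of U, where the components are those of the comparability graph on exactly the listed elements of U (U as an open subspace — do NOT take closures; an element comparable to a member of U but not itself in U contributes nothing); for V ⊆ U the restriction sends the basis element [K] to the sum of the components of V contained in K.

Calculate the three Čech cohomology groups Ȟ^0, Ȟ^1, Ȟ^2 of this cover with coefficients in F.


Ȟ^0 = Z^5,  Ȟ^1 = 0,  Ȟ^2 = 0

nonempty intersections:
  W12={t6} W13={t1} W23={t7}
components per intersection:
  W1: {t1} {t6}
  W2: {t2,t4} {t6} {t7}
  W3: {t1} {t3,t5} {t7}
  W12: {t6}
  W13: {t1}
  W23: {t7}
C dims 8,3; δ0: rk 3, SNF 1^3
Ȟ^0: (8−3)−0=5 ⇒ Z^5
Ȟ^1: (3−0)−3=0 ⇒ 0
Ȟ^2: (0−0)−0=0 ⇒ 0


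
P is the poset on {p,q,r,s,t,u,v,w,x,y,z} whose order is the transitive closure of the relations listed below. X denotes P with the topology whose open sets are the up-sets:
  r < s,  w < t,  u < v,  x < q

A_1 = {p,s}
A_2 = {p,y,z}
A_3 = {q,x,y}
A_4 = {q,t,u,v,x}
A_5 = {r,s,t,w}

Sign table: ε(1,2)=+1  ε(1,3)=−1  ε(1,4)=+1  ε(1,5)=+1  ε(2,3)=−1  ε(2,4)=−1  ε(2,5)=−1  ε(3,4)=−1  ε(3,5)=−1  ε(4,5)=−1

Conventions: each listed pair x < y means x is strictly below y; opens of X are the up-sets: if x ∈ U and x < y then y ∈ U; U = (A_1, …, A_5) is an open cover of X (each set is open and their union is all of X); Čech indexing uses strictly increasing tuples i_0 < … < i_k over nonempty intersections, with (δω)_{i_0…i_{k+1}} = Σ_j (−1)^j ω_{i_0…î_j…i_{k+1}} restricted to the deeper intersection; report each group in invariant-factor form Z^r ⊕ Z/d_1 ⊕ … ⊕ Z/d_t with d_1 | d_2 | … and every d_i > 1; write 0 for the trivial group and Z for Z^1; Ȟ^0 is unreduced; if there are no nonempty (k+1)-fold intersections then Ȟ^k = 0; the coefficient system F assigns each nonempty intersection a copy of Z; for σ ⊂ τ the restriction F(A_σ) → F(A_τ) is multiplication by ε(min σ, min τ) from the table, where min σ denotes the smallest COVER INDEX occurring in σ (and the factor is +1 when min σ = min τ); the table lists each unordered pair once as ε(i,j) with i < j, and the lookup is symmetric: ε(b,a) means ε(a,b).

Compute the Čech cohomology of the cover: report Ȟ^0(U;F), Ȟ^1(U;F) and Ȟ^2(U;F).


nonempty intersections:
  A12={p} A15={s} A23={y} A34={q,x} A45={t}
C dims 5,5; δ0: rk 5, SNF 1^4·2
Ȟ^0: (5−5)−0=0 ⇒ 0
Ȟ^1: (5−0)−5=0 plus torsion [2] ⇒ Z/2
Ȟ^2: (0−0)−0=0 ⇒ 0

Ȟ^0 = 0, Ȟ^1 = Z/2 and Ȟ^2 = 0


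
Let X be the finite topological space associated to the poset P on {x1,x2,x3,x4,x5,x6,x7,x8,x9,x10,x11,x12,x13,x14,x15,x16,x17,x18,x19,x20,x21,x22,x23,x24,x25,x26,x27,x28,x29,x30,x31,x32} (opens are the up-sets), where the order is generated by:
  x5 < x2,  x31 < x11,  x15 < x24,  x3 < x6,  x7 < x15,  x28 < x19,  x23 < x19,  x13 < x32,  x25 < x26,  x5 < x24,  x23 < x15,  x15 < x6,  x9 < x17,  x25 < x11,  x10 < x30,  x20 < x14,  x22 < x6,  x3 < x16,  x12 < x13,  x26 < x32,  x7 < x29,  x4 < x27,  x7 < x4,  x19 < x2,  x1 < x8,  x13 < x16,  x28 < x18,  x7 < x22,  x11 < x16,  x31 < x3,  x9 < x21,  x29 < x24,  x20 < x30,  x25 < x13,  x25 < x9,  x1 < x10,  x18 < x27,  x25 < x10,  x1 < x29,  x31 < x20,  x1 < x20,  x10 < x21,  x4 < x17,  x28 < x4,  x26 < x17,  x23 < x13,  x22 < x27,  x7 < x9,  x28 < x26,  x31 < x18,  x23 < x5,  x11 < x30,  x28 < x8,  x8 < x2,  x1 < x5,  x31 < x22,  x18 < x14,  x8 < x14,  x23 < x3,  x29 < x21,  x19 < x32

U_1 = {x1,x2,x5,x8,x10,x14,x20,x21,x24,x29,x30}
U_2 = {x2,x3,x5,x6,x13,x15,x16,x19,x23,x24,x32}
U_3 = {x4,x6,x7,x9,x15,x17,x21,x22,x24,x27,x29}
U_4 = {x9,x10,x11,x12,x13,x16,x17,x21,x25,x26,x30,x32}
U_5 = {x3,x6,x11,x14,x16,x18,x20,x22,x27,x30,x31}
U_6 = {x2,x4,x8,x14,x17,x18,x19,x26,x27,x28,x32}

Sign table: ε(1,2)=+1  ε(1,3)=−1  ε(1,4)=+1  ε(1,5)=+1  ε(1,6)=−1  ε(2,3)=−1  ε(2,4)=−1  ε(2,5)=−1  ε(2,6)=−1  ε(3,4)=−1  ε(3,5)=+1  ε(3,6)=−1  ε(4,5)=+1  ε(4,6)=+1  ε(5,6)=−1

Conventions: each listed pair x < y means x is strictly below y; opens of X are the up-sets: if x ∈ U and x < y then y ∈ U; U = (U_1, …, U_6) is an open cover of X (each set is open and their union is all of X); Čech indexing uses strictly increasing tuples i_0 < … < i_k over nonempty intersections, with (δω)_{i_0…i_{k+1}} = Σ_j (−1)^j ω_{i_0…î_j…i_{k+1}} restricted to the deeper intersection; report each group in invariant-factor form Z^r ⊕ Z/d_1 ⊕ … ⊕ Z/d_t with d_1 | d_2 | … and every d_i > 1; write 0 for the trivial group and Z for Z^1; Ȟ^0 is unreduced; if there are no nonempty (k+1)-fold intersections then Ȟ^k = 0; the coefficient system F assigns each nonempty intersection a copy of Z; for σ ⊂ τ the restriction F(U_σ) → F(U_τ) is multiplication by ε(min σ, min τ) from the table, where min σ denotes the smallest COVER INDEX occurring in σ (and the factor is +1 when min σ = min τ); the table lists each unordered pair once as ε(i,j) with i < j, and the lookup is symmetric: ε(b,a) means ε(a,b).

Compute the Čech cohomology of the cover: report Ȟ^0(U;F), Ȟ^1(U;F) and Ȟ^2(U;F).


Ȟ^0 ≅ 0, Ȟ^1 ≅ Z/2, Ȟ^2 ≅ Z

intersection data:
  U12={x2,x5,x24} U13={x21,x24,x29} U14={x10,x21,x30} U15={x14,x20,x30} U16={x2,x8,x14} U23={x6,x15,x24} U24={x13,x16,x32} U25={x3,x6,x16} U26={x2,x19,x32} U34={x9,x17,x21} U35={x6,x22,x27} U36={x4,x17,x27} U45={x11,x16,x30} U46={x17,x26,x32} U56={x14,x18,x27}
  U123={x24} U126={x2} U134={x21} U145={x30} U156={x14} U235={x6} U245={x16} U246={x32} U346={x17} U356={x27}
C dims 6,15,10; δ0: rk 6, SNF 1^5·2; δ1: rk 9, SNF 1^9
Ȟ^0 = (6 − 6) − 0 = 0, so Ȟ^0 ≅ 0
Ȟ^1 = (15 − 9) − 6 = 0 plus torsion [2], so Ȟ^1 ≅ Z/2
Ȟ^2 = (10 − 0) − 9 = 1, so Ȟ^2 ≅ Z


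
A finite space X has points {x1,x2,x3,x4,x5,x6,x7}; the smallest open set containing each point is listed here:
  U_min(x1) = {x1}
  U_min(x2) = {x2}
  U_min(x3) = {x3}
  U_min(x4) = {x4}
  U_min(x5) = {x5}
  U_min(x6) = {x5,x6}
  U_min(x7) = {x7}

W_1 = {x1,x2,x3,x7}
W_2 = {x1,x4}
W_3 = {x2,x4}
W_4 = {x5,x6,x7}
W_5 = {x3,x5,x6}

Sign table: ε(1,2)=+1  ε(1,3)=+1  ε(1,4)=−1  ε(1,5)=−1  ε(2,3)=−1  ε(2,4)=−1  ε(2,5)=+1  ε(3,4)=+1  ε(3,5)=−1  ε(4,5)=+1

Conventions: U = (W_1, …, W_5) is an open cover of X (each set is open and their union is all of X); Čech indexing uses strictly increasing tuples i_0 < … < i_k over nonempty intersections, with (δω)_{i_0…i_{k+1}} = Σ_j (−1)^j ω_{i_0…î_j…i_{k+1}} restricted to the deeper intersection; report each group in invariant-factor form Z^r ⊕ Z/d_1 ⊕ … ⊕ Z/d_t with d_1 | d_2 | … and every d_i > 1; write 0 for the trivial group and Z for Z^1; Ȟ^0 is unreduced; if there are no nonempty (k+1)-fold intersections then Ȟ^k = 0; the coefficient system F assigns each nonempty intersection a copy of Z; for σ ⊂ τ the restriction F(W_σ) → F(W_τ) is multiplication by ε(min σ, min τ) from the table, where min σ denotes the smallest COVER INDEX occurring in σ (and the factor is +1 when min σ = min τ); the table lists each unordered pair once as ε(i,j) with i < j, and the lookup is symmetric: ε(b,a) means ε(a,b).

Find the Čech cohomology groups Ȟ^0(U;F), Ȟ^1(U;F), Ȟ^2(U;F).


intersection data:
  W12={x1} W13={x2} W14={x7} W15={x3} W23={x4} W45={x5,x6}
C dims 5,6; δ0: rk 5, SNF 1^4·2
Ȟ^0 = (5 − 5) − 0 = 0, so Ȟ^0 ≅ 0
Ȟ^1 = (6 − 0) − 5 = 1 plus torsion [2], so Ȟ^1 ≅ Z ⊕ Z/2
Ȟ^2 = (0 − 0) − 0 = 0, so Ȟ^2 ≅ 0

Ȟ^0 ≅ 0; Ȟ^1 ≅ Z ⊕ Z/2; Ȟ^2 ≅ 0


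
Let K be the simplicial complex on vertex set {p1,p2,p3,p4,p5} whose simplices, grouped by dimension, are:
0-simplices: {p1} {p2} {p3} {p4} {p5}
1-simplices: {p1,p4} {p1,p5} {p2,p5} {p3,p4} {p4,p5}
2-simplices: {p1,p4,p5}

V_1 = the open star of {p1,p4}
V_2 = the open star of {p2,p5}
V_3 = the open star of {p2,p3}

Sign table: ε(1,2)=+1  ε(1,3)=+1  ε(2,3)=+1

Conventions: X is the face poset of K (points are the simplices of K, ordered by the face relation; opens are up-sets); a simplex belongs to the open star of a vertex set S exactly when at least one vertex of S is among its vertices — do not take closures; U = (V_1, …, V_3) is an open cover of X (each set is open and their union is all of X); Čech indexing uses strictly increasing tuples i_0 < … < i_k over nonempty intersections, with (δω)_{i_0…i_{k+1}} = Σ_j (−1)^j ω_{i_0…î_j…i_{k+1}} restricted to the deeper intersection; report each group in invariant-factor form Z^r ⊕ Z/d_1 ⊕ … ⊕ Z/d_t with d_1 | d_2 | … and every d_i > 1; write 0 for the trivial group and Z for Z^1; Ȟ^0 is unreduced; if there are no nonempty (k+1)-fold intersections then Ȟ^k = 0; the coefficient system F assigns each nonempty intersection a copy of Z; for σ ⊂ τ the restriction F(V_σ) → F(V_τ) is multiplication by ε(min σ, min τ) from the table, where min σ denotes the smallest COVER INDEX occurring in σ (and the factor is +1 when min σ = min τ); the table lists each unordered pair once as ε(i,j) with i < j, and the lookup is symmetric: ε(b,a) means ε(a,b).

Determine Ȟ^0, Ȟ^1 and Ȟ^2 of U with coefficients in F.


Ȟ^0 = Z,  Ȟ^1 = Z,  Ȟ^2 = 0

nonempty intersections:
  V1={{p1},{p4},{p1,p4},{p1,p5},{p3,p4},{p4,p5},{p1,p4,p5}} V2={{p2},{p5},{p1,p5},{p2,p5},{p4,p5},{p1,p4,p5}} V3={{p2},{p3},{p2,p5},{p3,p4}}
  V12={{p1,p5},{p4,p5},{p1,p4,p5}} V13={{p3,p4}} V23={{p2},{p2,p5}}
C dims 3,3; δ0: rk 2, SNF 1^2
Ȟ^0: (3−2)−0=1 ⇒ Z
Ȟ^1: (3−0)−2=1 ⇒ Z
Ȟ^2: (0−0)−0=0 ⇒ 0


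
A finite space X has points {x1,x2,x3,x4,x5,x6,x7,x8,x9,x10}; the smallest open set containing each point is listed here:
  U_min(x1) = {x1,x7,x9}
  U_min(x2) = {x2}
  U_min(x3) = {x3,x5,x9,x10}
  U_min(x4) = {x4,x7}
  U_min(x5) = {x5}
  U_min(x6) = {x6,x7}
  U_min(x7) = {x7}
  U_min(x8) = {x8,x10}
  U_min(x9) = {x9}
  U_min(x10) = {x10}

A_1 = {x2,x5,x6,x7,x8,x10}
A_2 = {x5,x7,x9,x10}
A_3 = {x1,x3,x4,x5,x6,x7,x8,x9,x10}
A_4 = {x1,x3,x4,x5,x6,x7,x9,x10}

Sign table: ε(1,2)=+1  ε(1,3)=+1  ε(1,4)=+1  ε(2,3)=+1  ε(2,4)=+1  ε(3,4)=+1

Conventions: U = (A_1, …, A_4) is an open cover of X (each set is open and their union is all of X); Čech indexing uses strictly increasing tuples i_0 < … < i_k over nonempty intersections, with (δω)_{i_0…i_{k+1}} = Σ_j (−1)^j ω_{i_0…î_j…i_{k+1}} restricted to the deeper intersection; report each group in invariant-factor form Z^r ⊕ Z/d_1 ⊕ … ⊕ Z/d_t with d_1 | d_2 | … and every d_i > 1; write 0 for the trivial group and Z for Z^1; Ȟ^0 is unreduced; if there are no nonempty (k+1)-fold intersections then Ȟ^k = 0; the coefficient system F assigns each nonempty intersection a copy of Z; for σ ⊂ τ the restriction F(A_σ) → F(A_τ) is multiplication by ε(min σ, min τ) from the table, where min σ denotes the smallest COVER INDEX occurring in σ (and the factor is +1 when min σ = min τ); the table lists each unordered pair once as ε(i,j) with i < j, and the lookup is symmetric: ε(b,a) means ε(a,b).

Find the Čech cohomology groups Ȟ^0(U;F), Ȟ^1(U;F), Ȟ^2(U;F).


Ȟ^0(U;F) ≅ Z, Ȟ^1(U;F) ≅ 0 and Ȟ^2(U;F) ≅ 0

nerve simplices:
  A12={x5,x7,x10} A13={x5,x6,x7,x8,x10} A14={x5,x6,x7,x10} A23={x5,x7,x9,x10} A24={x5,x7,x9,x10} A34={x1,x3,x4,x5,x6,x7,x9,x10}
  A123={x5,x7,x10} A124={x5,x7,x10} A134={x5,x6,x7,x10} A234={x5,x7,x9,x10}
  A1234={x5,x7,x10}
C dims 4,6,4,1; δ0: rk 3, SNF 1^3; δ1: rk 3, SNF 1^3; δ2: rk 1, SNF 1^1
degree 0: 4−3−0 = 1 → Ȟ^0 ≅ Z
degree 1: 6−3−3 = 0 → Ȟ^1 ≅ 0
degree 2: 4−1−3 = 0 → Ȟ^2 ≅ 0


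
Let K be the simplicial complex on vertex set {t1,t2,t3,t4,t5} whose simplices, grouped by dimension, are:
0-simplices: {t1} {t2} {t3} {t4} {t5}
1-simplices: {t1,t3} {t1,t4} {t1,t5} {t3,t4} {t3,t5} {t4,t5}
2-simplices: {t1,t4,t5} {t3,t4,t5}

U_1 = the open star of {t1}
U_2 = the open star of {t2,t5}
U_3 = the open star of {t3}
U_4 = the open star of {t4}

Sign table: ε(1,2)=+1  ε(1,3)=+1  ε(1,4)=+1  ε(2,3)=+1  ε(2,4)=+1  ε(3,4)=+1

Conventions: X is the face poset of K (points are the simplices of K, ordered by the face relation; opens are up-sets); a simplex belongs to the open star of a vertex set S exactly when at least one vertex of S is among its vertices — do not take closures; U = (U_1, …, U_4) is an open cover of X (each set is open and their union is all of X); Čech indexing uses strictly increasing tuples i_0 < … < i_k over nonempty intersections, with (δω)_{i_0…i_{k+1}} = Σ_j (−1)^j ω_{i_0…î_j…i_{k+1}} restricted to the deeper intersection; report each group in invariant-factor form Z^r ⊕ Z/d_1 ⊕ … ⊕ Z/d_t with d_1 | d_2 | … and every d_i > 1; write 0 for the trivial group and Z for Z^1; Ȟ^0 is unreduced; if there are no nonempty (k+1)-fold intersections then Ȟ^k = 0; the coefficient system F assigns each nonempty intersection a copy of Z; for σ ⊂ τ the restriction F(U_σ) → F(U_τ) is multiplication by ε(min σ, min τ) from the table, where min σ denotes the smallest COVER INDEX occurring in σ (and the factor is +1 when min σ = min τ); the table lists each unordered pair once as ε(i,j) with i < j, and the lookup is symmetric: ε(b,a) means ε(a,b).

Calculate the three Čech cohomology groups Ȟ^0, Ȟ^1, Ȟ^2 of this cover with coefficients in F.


Ȟ^0(U;F) ≅ Z,  Ȟ^1(U;F) ≅ Z,  Ȟ^2(U;F) ≅ 0

cover nerve:
  U1={{t1},{t1,t3},{t1,t4},{t1,t5},{t1,t4,t5}} U2={{t2},{t5},{t1,t5},{t3,t5},{t4,t5},{t1,t4,t5},{t3,t4,t5}} U3={{t3},{t1,t3},{t3,t4},{t3,t5},{t3,t4,t5}} U4={{t4},{t1,t4},{t3,t4},{t4,t5},{t1,t4,t5},{t3,t4,t5}}
  U12={{t1,t5},{t1,t4,t5}} U13={{t1,t3}} U14={{t1,t4},{t1,t4,t5}} U23={{t3,t5},{t3,t4,t5}} U24={{t4,t5},{t1,t4,t5},{t3,t4,t5}} U34={{t3,t4},{t3,t4,t5}}
  U124={{t1,t4,t5}} U234={{t3,t4,t5}}
C dims 4,6,2; δ0: rk 3, SNF 1^3; δ1: rk 2, SNF 1^2
Ȟ^0: (4−3)−0=1 ⇒ Z
Ȟ^1: (6−2)−3=1 ⇒ Z
Ȟ^2: (2−0)−2=0 ⇒ 0


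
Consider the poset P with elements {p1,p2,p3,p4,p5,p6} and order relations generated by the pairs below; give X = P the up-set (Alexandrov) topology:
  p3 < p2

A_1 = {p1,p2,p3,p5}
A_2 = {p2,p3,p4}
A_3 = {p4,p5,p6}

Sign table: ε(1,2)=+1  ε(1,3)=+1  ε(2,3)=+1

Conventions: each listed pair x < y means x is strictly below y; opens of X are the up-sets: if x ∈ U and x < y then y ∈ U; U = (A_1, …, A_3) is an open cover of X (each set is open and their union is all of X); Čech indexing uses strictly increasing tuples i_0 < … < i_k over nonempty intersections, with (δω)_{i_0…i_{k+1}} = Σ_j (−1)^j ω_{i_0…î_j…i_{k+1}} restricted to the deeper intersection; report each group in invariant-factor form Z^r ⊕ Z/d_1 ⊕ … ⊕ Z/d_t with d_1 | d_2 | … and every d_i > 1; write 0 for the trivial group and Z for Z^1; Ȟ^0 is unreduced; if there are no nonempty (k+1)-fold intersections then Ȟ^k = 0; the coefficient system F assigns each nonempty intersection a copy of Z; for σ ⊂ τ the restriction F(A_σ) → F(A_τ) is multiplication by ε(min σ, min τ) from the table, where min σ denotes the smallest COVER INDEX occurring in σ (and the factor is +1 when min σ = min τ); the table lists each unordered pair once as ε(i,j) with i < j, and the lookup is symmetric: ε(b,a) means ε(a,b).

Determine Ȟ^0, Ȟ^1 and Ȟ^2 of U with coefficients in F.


nerve of the cover:
  A12={p2,p3} A13={p5} A23={p4}
C dims 3,3; δ0: rk 2, SNF 1^2
Ȟ^0 = (3 − 2) − 0 = 1, so Ȟ^0 ≅ Z
Ȟ^1 = (3 − 0) − 2 = 1, so Ȟ^1 ≅ Z
Ȟ^2 = (0 − 0) − 0 = 0, so Ȟ^2 ≅ 0

Ȟ^0 = Z,  Ȟ^1 = Z,  Ȟ^2 = 0


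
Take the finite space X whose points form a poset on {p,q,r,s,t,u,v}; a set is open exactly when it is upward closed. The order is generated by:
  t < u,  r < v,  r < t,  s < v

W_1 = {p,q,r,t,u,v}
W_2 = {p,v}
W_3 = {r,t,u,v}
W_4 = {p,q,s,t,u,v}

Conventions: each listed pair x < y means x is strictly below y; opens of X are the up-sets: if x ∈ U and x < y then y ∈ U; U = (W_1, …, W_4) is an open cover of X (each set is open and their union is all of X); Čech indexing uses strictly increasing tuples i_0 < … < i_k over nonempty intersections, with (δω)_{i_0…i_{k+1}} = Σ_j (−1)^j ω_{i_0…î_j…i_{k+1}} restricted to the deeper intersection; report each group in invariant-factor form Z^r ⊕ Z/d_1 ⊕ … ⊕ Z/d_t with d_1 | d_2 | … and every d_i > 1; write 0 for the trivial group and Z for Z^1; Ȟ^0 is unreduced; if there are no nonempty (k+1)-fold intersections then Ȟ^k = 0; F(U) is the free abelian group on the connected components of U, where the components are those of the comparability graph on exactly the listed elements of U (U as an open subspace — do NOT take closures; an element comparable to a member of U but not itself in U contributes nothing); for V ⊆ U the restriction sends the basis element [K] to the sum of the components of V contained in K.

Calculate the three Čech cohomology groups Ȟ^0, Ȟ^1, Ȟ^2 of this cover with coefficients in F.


Ȟ^0(U;F) ≅ Z^3; Ȟ^1(U;F) ≅ 0; Ȟ^2(U;F) ≅ 0

nonempty intersections:
  W12={p,v} W13={r,t,u,v} W14={p,q,t,u,v} W23={v} W24={p,v} W34={t,u,v}
  W123={v} W124={p,v} W134={t,u,v} W234={v}
  W1234={v}
components per intersection:
  W1: {p} {q} {r,t,u,v}
  W2: {p} {v}
  W3: {r,t,u,v}
  W4: {p} {q} {s,v} {t,u}
  W12: {p} {v}
  W13: {r,t,u,v}
  W14: {p} {q} {t,u} {v}
  W23: {v}
  W24: {p} {v}
  W34: {t,u} {v}
  W123: {v}
  W124: {p} {v}
  W134: {t,u} {v}
  W234: {v}
  W1234: {v}
C dims 10,12,6,1; δ0: rk 7, SNF 1^7; δ1: rk 5, SNF 1^5; δ2: rk 1, SNF 1^1
Ȟ^0: (10−7)−0=3 ⇒ Z^3
Ȟ^1: (12−5)−7=0 ⇒ 0
Ȟ^2: (6−1)−5=0 ⇒ 0


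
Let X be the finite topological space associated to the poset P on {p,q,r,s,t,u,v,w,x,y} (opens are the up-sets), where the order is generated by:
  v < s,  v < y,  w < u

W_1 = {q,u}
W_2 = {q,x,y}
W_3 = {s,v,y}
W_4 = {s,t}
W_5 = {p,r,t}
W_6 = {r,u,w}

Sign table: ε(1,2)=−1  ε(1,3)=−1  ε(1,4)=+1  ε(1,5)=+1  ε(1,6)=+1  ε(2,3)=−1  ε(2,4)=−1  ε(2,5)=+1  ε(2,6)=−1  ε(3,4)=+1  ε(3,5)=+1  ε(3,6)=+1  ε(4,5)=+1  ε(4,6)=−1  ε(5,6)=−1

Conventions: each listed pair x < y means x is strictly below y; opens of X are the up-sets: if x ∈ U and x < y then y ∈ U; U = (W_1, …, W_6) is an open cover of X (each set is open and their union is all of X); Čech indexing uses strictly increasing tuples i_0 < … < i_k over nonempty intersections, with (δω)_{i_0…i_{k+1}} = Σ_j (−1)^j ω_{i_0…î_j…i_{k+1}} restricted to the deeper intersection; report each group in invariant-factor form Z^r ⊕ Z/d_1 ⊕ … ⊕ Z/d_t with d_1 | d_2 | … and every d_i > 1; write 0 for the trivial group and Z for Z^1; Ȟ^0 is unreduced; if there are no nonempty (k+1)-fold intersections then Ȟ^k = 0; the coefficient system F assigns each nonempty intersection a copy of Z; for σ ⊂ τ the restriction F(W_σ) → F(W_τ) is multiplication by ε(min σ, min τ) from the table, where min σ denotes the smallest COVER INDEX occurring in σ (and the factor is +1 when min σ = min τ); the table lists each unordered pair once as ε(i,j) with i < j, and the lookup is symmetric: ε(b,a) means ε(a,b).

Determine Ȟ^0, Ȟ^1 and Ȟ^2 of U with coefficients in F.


intersection data:
  W12={q} W16={u} W23={y} W34={s} W45={t} W56={r}
C dims 6,6; δ0: rk 6, SNF 1^5·2
Ȟ^0 = (6 − 6) − 0 = 0, so Ȟ^0 ≅ 0
Ȟ^1 = (6 − 0) − 6 = 0 plus torsion [2], so Ȟ^1 ≅ Z/2
Ȟ^2 = (0 − 0) − 0 = 0, so Ȟ^2 ≅ 0

Ȟ^0 ≅ 0, Ȟ^1 ≅ Z/2 and Ȟ^2 ≅ 0


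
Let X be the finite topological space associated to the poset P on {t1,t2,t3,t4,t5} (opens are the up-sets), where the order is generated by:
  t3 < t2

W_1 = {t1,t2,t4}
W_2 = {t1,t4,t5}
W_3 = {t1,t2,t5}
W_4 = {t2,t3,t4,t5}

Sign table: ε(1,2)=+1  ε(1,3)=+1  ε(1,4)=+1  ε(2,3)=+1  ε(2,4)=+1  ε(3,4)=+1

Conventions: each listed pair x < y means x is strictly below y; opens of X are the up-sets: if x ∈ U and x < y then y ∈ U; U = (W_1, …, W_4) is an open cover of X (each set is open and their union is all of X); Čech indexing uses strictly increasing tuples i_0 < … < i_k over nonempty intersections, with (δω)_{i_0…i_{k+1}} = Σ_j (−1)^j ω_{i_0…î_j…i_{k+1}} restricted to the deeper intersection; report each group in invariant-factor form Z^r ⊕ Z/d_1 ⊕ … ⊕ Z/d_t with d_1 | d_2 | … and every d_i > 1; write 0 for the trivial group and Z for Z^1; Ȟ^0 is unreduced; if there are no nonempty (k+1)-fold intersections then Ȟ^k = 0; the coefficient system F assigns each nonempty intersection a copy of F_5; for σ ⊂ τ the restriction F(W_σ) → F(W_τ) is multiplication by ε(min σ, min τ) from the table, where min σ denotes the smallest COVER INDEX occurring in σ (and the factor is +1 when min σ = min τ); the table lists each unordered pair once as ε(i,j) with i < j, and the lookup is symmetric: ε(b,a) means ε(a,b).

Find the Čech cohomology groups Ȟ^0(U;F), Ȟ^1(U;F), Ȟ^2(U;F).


Ȟ^0(U;F) ≅ Z/5, Ȟ^1(U;F) ≅ 0, Ȟ^2(U;F) ≅ Z/5

nerve simplices:
  W12={t1,t4} W13={t1,t2} W14={t2,t4} W23={t1,t5} W24={t4,t5} W34={t2,t5}
  W123={t1} W124={t4} W134={t2} W234={t5}
C dims 4,6,4; δ0: rk_F5 3; δ1: rk_F5 3
degree 0: 4−3−0 = 1 → Ȟ^0 ≅ Z/5
degree 1: 6−3−3 = 0 → Ȟ^1 ≅ 0
degree 2: 4−0−3 = 1 → Ȟ^2 ≅ Z/5
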